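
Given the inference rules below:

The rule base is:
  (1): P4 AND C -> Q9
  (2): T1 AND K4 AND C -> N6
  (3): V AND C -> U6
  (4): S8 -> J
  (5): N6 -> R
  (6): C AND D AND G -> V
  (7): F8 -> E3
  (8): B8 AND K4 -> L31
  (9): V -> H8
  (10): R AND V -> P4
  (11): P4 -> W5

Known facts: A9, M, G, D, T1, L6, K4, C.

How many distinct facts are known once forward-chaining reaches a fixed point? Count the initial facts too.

16

Round 1 fires (2), (6), giving N6, V.
Round 2 fires (3), (5), (9), giving U6, R, H8.
Round 3 fires (10), giving P4.
Round 4 fires (1), (11), giving Q9, W5.
Closure: {A9, C, D, G, H8, K4, L6, M, N6, P4, Q9, R, T1, U6, V, W5} — 16 facts.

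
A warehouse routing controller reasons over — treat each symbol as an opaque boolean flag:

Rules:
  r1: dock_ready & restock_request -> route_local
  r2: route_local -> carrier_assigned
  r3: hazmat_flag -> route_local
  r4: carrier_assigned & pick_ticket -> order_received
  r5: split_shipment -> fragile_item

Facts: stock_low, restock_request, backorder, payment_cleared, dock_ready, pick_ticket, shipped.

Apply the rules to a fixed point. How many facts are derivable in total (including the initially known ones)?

Round 1 fires r1, giving route_local.
Round 2 fires r2, giving carrier_assigned.
Round 3 fires r4, giving order_received.
Closure: {backorder, carrier_assigned, dock_ready, order_received, payment_cleared, pick_ticket, restock_request, route_local, shipped, stock_low} — 10 facts.

10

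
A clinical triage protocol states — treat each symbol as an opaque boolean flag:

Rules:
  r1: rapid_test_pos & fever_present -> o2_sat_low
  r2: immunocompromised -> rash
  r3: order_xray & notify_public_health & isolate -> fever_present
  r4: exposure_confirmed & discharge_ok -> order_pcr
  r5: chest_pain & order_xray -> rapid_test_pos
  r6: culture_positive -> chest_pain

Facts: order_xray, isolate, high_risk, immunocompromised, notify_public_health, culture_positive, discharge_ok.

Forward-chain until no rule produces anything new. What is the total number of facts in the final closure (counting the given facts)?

Round 1: r2 [immunocompromised -> rash]; r3 [order_xray & notify_public_health & isolate -> fever_present]; r6 [culture_positive -> chest_pain]. Adds rash, fever_present, chest_pain.
Round 2: r5 [chest_pain & order_xray -> rapid_test_pos]. Adds rapid_test_pos.
Round 3: r1 [rapid_test_pos & fever_present -> o2_sat_low]. Adds o2_sat_low.
Closure: {chest_pain, culture_positive, discharge_ok, fever_present, high_risk, immunocompromised, isolate, notify_public_health, o2_sat_low, order_xray, rapid_test_pos, rash} — 12 facts.

12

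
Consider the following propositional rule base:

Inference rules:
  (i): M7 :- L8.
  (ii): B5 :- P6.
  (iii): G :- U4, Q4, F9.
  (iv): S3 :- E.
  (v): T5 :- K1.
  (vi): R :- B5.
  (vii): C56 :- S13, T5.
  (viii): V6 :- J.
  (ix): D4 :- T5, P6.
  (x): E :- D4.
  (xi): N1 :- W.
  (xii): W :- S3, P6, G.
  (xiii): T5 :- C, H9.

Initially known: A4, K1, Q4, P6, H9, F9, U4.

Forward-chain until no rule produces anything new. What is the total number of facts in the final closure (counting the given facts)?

16

[1] (ii) [B5 :- P6.]; (iii) [G :- U4, Q4, F9.]; (v) [T5 :- K1.]. ⇒ new: B5, G, T5.
[2] (vi) [R :- B5.]; (ix) [D4 :- T5, P6.]. ⇒ new: R, D4.
[3] (x) [E :- D4.]. ⇒ new: E.
[4] (iv) [S3 :- E.]. ⇒ new: S3.
[5] (xii) [W :- S3, P6, G.]. ⇒ new: W.
[6] (xi) [N1 :- W.]. ⇒ new: N1.
Closure: {A4, B5, D4, E, F9, G, H9, K1, N1, P6, Q4, R, S3, T5, U4, W} — 16 facts.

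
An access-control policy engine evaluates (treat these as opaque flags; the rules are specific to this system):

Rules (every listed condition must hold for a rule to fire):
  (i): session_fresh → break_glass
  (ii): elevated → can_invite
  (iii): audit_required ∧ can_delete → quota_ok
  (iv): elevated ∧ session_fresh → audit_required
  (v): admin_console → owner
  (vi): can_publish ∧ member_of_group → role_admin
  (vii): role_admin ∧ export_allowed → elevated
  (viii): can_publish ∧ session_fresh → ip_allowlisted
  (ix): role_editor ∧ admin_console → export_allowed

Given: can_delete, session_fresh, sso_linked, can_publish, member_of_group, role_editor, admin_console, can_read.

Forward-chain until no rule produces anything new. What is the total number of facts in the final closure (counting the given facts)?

17

Round 1 fires (i), (v), (vi), (viii), (ix), giving break_glass, owner, role_admin, ip_allowlisted, export_allowed.
Round 2 fires (vii), giving elevated.
Round 3 fires (ii), (iv), giving can_invite, audit_required.
Round 4 fires (iii), giving quota_ok.
Closure: {admin_console, audit_required, break_glass, can_delete, can_invite, can_publish, can_read, elevated, export_allowed, ip_allowlisted, member_of_group, owner, quota_ok, role_admin, role_editor, session_fresh, sso_linked} — 17 facts.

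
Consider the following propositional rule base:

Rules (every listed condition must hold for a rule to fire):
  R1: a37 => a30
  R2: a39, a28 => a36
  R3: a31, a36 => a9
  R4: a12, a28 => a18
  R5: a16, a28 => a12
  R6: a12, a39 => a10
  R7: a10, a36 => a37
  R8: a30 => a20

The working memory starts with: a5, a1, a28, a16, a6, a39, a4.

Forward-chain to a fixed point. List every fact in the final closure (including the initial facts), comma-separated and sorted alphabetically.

Round 1: R2 [a39, a28 => a36]; R5 [a16, a28 => a12]. New: a36, a12.
Round 2: R4 [a12, a28 => a18]; R6 [a12, a39 => a10]. New: a18, a10.
Round 3: R7 [a10, a36 => a37]. New: a37.
Round 4: R1 [a37 => a30]. New: a30.
Round 5: R8 [a30 => a20]. New: a20.

a1, a10, a12, a16, a18, a20, a28, a30, a36, a37, a39, a4, a5, a6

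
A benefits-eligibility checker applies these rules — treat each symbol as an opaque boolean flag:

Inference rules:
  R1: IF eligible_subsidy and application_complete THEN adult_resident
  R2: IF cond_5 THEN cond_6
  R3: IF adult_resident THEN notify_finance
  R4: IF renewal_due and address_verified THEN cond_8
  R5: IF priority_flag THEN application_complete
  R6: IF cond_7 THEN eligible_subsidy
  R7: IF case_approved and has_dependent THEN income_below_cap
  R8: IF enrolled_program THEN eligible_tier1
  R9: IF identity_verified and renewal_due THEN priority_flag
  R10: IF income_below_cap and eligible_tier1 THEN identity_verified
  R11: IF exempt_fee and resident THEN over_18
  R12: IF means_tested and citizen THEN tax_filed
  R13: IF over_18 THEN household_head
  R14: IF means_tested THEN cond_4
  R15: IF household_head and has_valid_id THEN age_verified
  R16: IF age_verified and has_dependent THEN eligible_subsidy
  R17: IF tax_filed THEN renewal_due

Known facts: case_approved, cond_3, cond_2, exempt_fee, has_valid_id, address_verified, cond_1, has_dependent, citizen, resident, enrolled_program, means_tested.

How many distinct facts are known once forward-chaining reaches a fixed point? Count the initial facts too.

Round 1 — R7, R8, R11, R12, R14, derive income_below_cap, eligible_tier1, over_18, tax_filed, cond_4.
Round 2 — R10, R13, R17, derive identity_verified, household_head, renewal_due.
Round 3 — R4, R9, R15, derive cond_8, priority_flag, age_verified.
Round 4 — R5, R16, derive application_complete, eligible_subsidy.
Round 5 — R1, derive adult_resident.
Round 6 — R3, derive notify_finance.
Closure: {address_verified, adult_resident, age_verified, application_complete, case_approved, citizen, cond_1, cond_2, cond_3, cond_4, cond_8, eligible_subsidy, eligible_tier1, enrolled_program, exempt_fee, has_dependent, has_valid_id, household_head, identity_verified, income_below_cap, means_tested, notify_finance, over_18, priority_flag, renewal_due, resident, tax_filed} — 27 facts.

27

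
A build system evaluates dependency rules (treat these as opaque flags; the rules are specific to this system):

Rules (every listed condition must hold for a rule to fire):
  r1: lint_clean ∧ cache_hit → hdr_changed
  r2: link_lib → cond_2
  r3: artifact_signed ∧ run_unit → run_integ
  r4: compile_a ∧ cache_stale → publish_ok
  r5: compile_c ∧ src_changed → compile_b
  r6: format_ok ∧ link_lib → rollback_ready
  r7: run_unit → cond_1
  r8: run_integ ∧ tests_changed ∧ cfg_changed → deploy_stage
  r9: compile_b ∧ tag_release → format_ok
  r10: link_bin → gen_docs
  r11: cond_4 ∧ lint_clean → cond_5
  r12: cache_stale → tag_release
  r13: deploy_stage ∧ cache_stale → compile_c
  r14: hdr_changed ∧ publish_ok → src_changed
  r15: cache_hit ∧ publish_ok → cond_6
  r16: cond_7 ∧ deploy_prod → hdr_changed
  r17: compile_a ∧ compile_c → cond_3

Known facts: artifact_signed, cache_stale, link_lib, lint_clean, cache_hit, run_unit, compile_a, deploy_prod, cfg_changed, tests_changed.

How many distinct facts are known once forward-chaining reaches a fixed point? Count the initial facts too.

24

Round 1: r1 [lint_clean ∧ cache_hit → hdr_changed]; r2 [link_lib → cond_2]; r3 [artifact_signed ∧ run_unit → run_integ]; r4 [compile_a ∧ cache_stale → publish_ok]; r7 [run_unit → cond_1]; r12 [cache_stale → tag_release]. Adds hdr_changed, cond_2, run_integ, publish_ok, cond_1, tag_release.
Round 2: r8 [run_integ ∧ tests_changed ∧ cfg_changed → deploy_stage]; r14 [hdr_changed ∧ publish_ok → src_changed]; r15 [cache_hit ∧ publish_ok → cond_6]. Adds deploy_stage, src_changed, cond_6.
Round 3: r13 [deploy_stage ∧ cache_stale → compile_c]. Adds compile_c.
Round 4: r5 [compile_c ∧ src_changed → compile_b]; r17 [compile_a ∧ compile_c → cond_3]. Adds compile_b, cond_3.
Round 5: r9 [compile_b ∧ tag_release → format_ok]. Adds format_ok.
Round 6: r6 [format_ok ∧ link_lib → rollback_ready]. Adds rollback_ready.
Closure: {artifact_signed, cache_hit, cache_stale, cfg_changed, compile_a, compile_b, compile_c, cond_1, cond_2, cond_3, cond_6, deploy_prod, deploy_stage, format_ok, hdr_changed, link_lib, lint_clean, publish_ok, rollback_ready, run_integ, run_unit, src_changed, tag_release, tests_changed} — 24 facts.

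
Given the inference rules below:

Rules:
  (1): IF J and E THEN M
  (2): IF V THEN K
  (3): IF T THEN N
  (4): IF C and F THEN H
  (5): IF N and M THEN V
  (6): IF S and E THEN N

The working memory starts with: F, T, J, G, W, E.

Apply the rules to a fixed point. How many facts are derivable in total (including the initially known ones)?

10

[1] (1) [IF J and E THEN M]; (3) [IF T THEN N]. ⇒ new: M, N.
[2] (5) [IF N and M THEN V]. ⇒ new: V.
[3] (2) [IF V THEN K]. ⇒ new: K.
Closure: {E, F, G, J, K, M, N, T, V, W} — 10 facts.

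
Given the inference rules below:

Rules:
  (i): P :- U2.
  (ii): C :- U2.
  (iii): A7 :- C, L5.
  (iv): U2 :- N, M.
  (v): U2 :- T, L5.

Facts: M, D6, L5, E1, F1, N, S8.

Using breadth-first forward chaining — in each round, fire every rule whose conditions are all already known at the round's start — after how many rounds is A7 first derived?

3

Round 1 — (iv), derive U2.
Round 2 — (i), (ii), derive P, C.
Round 3 — (iii), derive A7.
A7 first appears in round 3.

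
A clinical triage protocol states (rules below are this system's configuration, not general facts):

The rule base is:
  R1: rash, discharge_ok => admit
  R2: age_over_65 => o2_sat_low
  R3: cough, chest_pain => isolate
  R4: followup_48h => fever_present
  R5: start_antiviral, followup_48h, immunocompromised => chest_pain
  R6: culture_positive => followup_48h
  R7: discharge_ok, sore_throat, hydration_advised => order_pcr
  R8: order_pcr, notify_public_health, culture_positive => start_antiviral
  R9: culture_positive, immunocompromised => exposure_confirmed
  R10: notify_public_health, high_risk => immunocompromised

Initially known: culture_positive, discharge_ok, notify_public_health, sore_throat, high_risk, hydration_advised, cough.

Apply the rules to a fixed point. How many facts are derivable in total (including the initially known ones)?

Round 1: R6 [culture_positive => followup_48h]; R7 [discharge_ok, sore_throat, hydration_advised => order_pcr]; R10 [notify_public_health, high_risk => immunocompromised]. Adds followup_48h, order_pcr, immunocompromised.
Round 2: R4 [followup_48h => fever_present]; R8 [order_pcr, notify_public_health, culture_positive => start_antiviral]; R9 [culture_positive, immunocompromised => exposure_confirmed]. Adds fever_present, start_antiviral, exposure_confirmed.
Round 3: R5 [start_antiviral, followup_48h, immunocompromised => chest_pain]. Adds chest_pain.
Round 4: R3 [cough, chest_pain => isolate]. Adds isolate.
Closure: {chest_pain, cough, culture_positive, discharge_ok, exposure_confirmed, fever_present, followup_48h, high_risk, hydration_advised, immunocompromised, isolate, notify_public_health, order_pcr, sore_throat, start_antiviral} — 15 facts.

15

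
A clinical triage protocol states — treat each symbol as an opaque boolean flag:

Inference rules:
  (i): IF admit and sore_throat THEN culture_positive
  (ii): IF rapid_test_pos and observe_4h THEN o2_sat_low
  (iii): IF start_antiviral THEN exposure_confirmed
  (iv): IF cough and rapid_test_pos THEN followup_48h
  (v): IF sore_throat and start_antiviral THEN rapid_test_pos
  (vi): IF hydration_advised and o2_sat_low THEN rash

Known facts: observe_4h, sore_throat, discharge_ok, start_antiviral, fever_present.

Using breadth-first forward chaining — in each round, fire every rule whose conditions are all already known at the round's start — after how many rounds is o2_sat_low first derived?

[1] (iii) [IF start_antiviral THEN exposure_confirmed]; (v) [IF sore_throat and start_antiviral THEN rapid_test_pos]. ⇒ new: exposure_confirmed, rapid_test_pos.
[2] (ii) [IF rapid_test_pos and observe_4h THEN o2_sat_low]. ⇒ new: o2_sat_low.
o2_sat_low first appears in round 2.

2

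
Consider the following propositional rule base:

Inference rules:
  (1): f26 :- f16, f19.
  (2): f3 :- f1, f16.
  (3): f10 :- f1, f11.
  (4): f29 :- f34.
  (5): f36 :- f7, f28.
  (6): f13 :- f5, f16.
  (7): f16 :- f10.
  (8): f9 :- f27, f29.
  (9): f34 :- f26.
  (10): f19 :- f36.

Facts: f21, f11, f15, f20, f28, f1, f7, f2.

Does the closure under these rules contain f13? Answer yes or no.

no

Round 1: (3) [f10 :- f1, f11.]; (5) [f36 :- f7, f28.]. Adds f10, f36.
Round 2: (7) [f16 :- f10.]; (10) [f19 :- f36.]. Adds f16, f19.
Round 3: (1) [f26 :- f16, f19.]; (2) [f3 :- f1, f16.]. Adds f26, f3.
Round 4: (9) [f34 :- f26.]. Adds f34.
Round 5: (4) [f29 :- f34.]. Adds f29.
Fixed point reached. f13 is concluded only by (6); (6) needs f5 (never derived).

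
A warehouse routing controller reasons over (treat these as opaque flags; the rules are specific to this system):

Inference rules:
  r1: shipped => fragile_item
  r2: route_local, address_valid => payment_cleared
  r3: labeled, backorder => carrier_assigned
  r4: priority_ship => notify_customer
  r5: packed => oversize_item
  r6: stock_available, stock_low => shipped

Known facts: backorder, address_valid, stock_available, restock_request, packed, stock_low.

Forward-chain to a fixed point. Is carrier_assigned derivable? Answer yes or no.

Round 1: r5 [packed => oversize_item]; r6 [stock_available, stock_low => shipped]. New: oversize_item, shipped.
Round 2: r1 [shipped => fragile_item]. New: fragile_item.
Fixed point reached. carrier_assigned is concluded only by r3; r3 needs labeled (never derived).

no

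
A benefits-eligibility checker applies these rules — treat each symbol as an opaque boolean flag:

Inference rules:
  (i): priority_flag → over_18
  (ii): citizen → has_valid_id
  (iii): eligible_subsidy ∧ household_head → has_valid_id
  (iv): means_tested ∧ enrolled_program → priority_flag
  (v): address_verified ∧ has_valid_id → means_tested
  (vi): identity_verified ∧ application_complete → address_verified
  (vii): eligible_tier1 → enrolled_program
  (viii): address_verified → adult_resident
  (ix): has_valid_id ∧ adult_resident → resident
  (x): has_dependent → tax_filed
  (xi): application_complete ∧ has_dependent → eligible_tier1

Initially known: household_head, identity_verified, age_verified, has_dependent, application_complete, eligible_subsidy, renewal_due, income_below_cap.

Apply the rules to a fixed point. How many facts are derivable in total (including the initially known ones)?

18

Round 1: (iii) [eligible_subsidy ∧ household_head → has_valid_id]; (vi) [identity_verified ∧ application_complete → address_verified]; (x) [has_dependent → tax_filed]; (xi) [application_complete ∧ has_dependent → eligible_tier1]. Adds has_valid_id, address_verified, tax_filed, eligible_tier1.
Round 2: (v) [address_verified ∧ has_valid_id → means_tested]; (vii) [eligible_tier1 → enrolled_program]; (viii) [address_verified → adult_resident]. Adds means_tested, enrolled_program, adult_resident.
Round 3: (iv) [means_tested ∧ enrolled_program → priority_flag]; (ix) [has_valid_id ∧ adult_resident → resident]. Adds priority_flag, resident.
Round 4: (i) [priority_flag → over_18]. Adds over_18.
Closure: {address_verified, adult_resident, age_verified, application_complete, eligible_subsidy, eligible_tier1, enrolled_program, has_dependent, has_valid_id, household_head, identity_verified, income_below_cap, means_tested, over_18, priority_flag, renewal_due, resident, tax_filed} — 18 facts.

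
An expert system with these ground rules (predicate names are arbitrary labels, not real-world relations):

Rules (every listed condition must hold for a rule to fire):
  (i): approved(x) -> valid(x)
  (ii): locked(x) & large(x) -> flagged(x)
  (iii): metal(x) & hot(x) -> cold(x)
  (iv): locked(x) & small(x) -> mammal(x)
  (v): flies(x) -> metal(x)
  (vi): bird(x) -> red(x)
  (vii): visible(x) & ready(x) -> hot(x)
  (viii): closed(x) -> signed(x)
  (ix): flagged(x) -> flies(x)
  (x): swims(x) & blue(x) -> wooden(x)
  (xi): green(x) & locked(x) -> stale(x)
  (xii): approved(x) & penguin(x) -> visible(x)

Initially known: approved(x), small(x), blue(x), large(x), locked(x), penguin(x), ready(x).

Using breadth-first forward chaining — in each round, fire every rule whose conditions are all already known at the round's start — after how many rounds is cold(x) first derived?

4

[1] (i) [approved(x) -> valid(x)]; (ii) [locked(x) & large(x) -> flagged(x)]; (iv) [locked(x) & small(x) -> mammal(x)]; (xii) [approved(x) & penguin(x) -> visible(x)]. ⇒ new: valid(x), flagged(x), mammal(x), visible(x).
[2] (vii) [visible(x) & ready(x) -> hot(x)]; (ix) [flagged(x) -> flies(x)]. ⇒ new: hot(x), flies(x).
[3] (v) [flies(x) -> metal(x)]. ⇒ new: metal(x).
[4] (iii) [metal(x) & hot(x) -> cold(x)]. ⇒ new: cold(x).
cold(x) first appears in round 4.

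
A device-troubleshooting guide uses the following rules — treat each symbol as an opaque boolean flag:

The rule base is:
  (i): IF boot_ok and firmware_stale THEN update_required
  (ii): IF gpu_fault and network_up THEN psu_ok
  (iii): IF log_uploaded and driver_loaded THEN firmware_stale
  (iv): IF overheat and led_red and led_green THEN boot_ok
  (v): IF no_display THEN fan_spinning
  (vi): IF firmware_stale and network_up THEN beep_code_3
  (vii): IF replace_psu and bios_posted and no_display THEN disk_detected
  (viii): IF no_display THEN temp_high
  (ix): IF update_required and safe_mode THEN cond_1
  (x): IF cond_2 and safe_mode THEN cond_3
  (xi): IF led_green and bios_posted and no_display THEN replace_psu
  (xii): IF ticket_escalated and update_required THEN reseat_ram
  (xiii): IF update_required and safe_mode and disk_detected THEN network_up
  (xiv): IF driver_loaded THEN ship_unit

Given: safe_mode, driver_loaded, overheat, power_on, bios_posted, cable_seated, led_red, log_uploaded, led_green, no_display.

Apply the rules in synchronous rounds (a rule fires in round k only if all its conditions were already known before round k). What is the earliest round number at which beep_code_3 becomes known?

[1] (iii) [IF log_uploaded and driver_loaded THEN firmware_stale]; (iv) [IF overheat and led_red and led_green THEN boot_ok]; (v) [IF no_display THEN fan_spinning]; (viii) [IF no_display THEN temp_high]; (xi) [IF led_green and bios_posted and no_display THEN replace_psu]; (xiv) [IF driver_loaded THEN ship_unit]. ⇒ new: firmware_stale, boot_ok, fan_spinning, temp_high, replace_psu, ship_unit.
[2] (i) [IF boot_ok and firmware_stale THEN update_required]; (vii) [IF replace_psu and bios_posted and no_display THEN disk_detected]. ⇒ new: update_required, disk_detected.
[3] (ix) [IF update_required and safe_mode THEN cond_1]; (xiii) [IF update_required and safe_mode and disk_detected THEN network_up]. ⇒ new: cond_1, network_up.
[4] (vi) [IF firmware_stale and network_up THEN beep_code_3]. ⇒ new: beep_code_3.
beep_code_3 first appears in round 4.

4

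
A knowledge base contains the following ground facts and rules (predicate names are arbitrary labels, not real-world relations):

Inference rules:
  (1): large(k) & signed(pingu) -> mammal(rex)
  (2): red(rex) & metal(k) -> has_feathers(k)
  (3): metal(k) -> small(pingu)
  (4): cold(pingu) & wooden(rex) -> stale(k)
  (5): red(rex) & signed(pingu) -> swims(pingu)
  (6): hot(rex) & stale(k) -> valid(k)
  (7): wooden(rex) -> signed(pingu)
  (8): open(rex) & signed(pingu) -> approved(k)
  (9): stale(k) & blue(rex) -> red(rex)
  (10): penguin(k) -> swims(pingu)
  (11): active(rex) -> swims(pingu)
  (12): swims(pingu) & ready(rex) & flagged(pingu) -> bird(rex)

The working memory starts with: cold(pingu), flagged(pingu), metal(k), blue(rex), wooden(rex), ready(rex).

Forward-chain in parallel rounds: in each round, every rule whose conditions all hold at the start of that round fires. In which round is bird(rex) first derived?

Round 1: (3) [metal(k) -> small(pingu)]; (4) [cold(pingu) & wooden(rex) -> stale(k)]; (7) [wooden(rex) -> signed(pingu)]. New: small(pingu), stale(k), signed(pingu).
Round 2: (9) [stale(k) & blue(rex) -> red(rex)]. New: red(rex).
Round 3: (2) [red(rex) & metal(k) -> has_feathers(k)]; (5) [red(rex) & signed(pingu) -> swims(pingu)]. New: has_feathers(k), swims(pingu).
Round 4: (12) [swims(pingu) & ready(rex) & flagged(pingu) -> bird(rex)]. New: bird(rex).
bird(rex) first appears in round 4.

4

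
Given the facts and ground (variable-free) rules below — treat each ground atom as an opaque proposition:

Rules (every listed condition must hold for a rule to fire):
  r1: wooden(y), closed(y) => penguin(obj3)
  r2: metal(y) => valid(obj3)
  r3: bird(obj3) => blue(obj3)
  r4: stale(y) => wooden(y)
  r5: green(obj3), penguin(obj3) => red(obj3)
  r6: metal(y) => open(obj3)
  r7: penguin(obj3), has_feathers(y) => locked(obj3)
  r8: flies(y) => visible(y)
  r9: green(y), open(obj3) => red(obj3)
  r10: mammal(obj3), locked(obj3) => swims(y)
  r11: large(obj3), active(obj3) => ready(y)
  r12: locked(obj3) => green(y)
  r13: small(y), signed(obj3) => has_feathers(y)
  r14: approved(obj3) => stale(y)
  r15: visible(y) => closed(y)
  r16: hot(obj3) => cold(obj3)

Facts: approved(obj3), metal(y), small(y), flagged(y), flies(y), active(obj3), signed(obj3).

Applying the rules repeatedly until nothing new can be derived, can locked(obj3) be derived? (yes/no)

yes

Round 1 fires r2, r6, r8, r13, r14, giving valid(obj3), open(obj3), visible(y), has_feathers(y), stale(y).
Round 2 fires r4, r15, giving wooden(y), closed(y).
Round 3 fires r1, giving penguin(obj3).
Round 4 fires r7, giving locked(obj3).
Round 5 fires r12, giving green(y).
Round 6 fires r9, giving red(obj3).
locked(obj3) appears in round 4, so it is derivable.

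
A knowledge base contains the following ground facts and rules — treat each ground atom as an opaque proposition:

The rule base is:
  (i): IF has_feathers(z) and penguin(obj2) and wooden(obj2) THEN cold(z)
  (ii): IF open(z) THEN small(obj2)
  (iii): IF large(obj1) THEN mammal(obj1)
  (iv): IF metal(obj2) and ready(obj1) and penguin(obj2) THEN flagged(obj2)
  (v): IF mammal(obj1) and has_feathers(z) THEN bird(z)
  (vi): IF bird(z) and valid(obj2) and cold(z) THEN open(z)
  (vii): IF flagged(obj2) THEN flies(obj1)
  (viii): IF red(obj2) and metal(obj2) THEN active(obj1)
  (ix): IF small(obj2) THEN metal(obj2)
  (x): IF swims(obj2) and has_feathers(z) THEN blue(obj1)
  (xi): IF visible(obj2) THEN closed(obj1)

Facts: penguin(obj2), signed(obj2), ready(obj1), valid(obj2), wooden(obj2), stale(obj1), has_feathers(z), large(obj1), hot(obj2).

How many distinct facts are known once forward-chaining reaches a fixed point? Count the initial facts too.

[1] (i) [IF has_feathers(z) and penguin(obj2) and wooden(obj2) THEN cold(z)]; (iii) [IF large(obj1) THEN mammal(obj1)]. ⇒ new: cold(z), mammal(obj1).
[2] (v) [IF mammal(obj1) and has_feathers(z) THEN bird(z)]. ⇒ new: bird(z).
[3] (vi) [IF bird(z) and valid(obj2) and cold(z) THEN open(z)]. ⇒ new: open(z).
[4] (ii) [IF open(z) THEN small(obj2)]. ⇒ new: small(obj2).
[5] (ix) [IF small(obj2) THEN metal(obj2)]. ⇒ new: metal(obj2).
[6] (iv) [IF metal(obj2) and ready(obj1) and penguin(obj2) THEN flagged(obj2)]. ⇒ new: flagged(obj2).
[7] (vii) [IF flagged(obj2) THEN flies(obj1)]. ⇒ new: flies(obj1).
Closure: {bird(z), cold(z), flagged(obj2), flies(obj1), has_feathers(z), hot(obj2), large(obj1), mammal(obj1), metal(obj2), open(z), penguin(obj2), ready(obj1), signed(obj2), small(obj2), stale(obj1), valid(obj2), wooden(obj2)} — 17 facts.

17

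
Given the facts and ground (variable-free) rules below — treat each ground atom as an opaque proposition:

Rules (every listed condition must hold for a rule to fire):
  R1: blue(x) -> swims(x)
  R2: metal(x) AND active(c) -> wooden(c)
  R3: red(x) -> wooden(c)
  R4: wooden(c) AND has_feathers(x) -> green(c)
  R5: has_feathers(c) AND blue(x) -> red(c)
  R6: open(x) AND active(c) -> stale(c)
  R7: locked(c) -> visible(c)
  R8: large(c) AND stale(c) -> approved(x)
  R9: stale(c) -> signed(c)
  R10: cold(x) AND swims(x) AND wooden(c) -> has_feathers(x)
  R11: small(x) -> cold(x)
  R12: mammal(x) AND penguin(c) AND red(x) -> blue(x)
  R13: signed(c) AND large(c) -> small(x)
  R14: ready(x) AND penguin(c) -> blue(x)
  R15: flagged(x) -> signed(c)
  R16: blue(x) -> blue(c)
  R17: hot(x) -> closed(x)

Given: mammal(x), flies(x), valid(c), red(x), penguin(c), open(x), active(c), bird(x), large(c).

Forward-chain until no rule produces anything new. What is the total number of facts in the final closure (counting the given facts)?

20

Round 1 fires R3, R6, R12, giving wooden(c), stale(c), blue(x).
Round 2 fires R1, R8, R9, R16, giving swims(x), approved(x), signed(c), blue(c).
Round 3 fires R13, giving small(x).
Round 4 fires R11, giving cold(x).
Round 5 fires R10, giving has_feathers(x).
Round 6 fires R4, giving green(c).
Closure: {active(c), approved(x), bird(x), blue(c), blue(x), cold(x), flies(x), green(c), has_feathers(x), large(c), mammal(x), open(x), penguin(c), red(x), signed(c), small(x), stale(c), swims(x), valid(c), wooden(c)} — 20 facts.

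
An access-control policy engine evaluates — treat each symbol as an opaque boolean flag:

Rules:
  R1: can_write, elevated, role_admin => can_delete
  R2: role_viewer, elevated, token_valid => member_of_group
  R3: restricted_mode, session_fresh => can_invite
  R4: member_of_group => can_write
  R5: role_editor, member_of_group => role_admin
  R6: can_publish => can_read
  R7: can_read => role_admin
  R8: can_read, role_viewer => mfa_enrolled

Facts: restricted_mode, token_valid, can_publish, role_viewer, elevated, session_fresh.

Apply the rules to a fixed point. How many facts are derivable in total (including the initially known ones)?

13

Round 1 fires R2, R3, R6, giving member_of_group, can_invite, can_read.
Round 2 fires R4, R7, R8, giving can_write, role_admin, mfa_enrolled.
Round 3 fires R1, giving can_delete.
Closure: {can_delete, can_invite, can_publish, can_read, can_write, elevated, member_of_group, mfa_enrolled, restricted_mode, role_admin, role_viewer, session_fresh, token_valid} — 13 facts.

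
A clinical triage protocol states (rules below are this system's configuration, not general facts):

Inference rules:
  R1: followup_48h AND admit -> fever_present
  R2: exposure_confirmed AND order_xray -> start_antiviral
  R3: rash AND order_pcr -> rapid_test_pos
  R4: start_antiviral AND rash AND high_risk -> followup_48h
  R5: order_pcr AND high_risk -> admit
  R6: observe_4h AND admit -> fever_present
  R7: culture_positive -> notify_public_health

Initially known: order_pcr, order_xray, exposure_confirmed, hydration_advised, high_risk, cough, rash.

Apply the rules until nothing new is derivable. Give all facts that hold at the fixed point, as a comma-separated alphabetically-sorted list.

admit, cough, exposure_confirmed, fever_present, followup_48h, high_risk, hydration_advised, order_pcr, order_xray, rapid_test_pos, rash, start_antiviral

Round 1 — R2, R3, R5, derive start_antiviral, rapid_test_pos, admit.
Round 2 — R4, derive followup_48h.
Round 3 — R1, derive fever_present.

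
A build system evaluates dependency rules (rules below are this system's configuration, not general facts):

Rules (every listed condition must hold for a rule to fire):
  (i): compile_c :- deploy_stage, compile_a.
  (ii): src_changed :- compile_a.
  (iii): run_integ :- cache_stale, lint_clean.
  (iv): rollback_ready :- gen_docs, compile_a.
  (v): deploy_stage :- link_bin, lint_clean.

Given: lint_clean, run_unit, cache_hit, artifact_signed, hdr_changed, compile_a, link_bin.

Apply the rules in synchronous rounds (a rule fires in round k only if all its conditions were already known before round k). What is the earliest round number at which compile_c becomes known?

Round 1: (ii) [src_changed :- compile_a.]; (v) [deploy_stage :- link_bin, lint_clean.]. Adds src_changed, deploy_stage.
Round 2: (i) [compile_c :- deploy_stage, compile_a.]. Adds compile_c.
compile_c first appears in round 2.

2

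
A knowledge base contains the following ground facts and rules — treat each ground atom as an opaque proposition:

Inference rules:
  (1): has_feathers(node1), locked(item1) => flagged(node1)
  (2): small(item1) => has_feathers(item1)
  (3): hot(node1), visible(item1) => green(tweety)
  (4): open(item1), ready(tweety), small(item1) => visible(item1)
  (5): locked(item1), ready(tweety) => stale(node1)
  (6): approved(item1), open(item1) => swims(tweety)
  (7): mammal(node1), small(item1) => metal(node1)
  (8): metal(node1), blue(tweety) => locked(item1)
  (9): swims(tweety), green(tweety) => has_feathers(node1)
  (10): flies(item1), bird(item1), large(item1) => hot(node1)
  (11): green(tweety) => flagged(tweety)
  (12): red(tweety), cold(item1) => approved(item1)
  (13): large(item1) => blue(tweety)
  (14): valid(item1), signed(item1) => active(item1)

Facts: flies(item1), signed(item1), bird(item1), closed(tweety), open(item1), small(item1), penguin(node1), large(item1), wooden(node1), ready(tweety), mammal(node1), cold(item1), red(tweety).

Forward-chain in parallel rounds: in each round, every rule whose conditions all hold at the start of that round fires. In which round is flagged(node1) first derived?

[1] (2) [small(item1) => has_feathers(item1)]; (4) [open(item1), ready(tweety), small(item1) => visible(item1)]; (7) [mammal(node1), small(item1) => metal(node1)]; (10) [flies(item1), bird(item1), large(item1) => hot(node1)]; (12) [red(tweety), cold(item1) => approved(item1)]; (13) [large(item1) => blue(tweety)]. ⇒ new: has_feathers(item1), visible(item1), metal(node1), hot(node1), approved(item1), blue(tweety).
[2] (3) [hot(node1), visible(item1) => green(tweety)]; (6) [approved(item1), open(item1) => swims(tweety)]; (8) [metal(node1), blue(tweety) => locked(item1)]. ⇒ new: green(tweety), swims(tweety), locked(item1).
[3] (5) [locked(item1), ready(tweety) => stale(node1)]; (9) [swims(tweety), green(tweety) => has_feathers(node1)]; (11) [green(tweety) => flagged(tweety)]. ⇒ new: stale(node1), has_feathers(node1), flagged(tweety).
[4] (1) [has_feathers(node1), locked(item1) => flagged(node1)]. ⇒ new: flagged(node1).
flagged(node1) first appears in round 4.

4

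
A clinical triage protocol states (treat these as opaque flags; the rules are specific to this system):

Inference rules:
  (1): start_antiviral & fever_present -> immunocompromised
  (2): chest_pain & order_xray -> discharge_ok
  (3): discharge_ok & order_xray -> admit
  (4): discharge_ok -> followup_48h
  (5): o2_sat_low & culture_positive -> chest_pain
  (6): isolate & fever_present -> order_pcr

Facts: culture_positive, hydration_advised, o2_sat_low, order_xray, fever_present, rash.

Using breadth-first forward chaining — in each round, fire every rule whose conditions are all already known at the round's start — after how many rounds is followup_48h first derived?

[1] (5) [o2_sat_low & culture_positive -> chest_pain]. ⇒ new: chest_pain.
[2] (2) [chest_pain & order_xray -> discharge_ok]. ⇒ new: discharge_ok.
[3] (3) [discharge_ok & order_xray -> admit]; (4) [discharge_ok -> followup_48h]. ⇒ new: admit, followup_48h.
followup_48h first appears in round 3.

3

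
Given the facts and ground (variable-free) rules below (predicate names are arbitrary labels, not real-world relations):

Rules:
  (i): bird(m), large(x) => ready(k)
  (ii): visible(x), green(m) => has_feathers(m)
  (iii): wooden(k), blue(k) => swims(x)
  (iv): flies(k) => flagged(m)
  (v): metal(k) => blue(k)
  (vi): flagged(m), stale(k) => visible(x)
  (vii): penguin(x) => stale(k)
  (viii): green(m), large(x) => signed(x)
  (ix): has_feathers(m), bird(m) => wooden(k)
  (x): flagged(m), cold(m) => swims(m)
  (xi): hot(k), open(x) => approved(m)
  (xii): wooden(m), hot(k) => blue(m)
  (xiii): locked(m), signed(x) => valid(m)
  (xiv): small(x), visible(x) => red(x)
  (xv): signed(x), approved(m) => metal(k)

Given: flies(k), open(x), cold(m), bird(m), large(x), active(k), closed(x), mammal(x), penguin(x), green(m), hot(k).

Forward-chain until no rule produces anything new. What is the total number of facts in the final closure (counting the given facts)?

Round 1 — (i), (iv), (vii), (viii), (xi), derive ready(k), flagged(m), stale(k), signed(x), approved(m).
Round 2 — (vi), (x), (xv), derive visible(x), swims(m), metal(k).
Round 3 — (ii), (v), derive has_feathers(m), blue(k).
Round 4 — (ix), derive wooden(k).
Round 5 — (iii), derive swims(x).
Closure: {active(k), approved(m), bird(m), blue(k), closed(x), cold(m), flagged(m), flies(k), green(m), has_feathers(m), hot(k), large(x), mammal(x), metal(k), open(x), penguin(x), ready(k), signed(x), stale(k), swims(m), swims(x), visible(x), wooden(k)} — 23 facts.

23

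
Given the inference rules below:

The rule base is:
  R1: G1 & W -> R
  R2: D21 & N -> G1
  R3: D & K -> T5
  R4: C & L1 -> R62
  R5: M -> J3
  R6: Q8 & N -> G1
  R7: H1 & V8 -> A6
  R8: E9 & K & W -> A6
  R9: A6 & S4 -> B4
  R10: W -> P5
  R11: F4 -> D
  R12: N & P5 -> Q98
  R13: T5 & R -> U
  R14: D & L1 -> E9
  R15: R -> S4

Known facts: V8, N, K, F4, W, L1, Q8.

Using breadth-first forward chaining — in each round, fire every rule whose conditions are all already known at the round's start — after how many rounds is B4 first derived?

4

Round 1 fires R6, R10, R11, giving G1, P5, D.
Round 2 fires R1, R3, R12, R14, giving R, T5, Q98, E9.
Round 3 fires R8, R13, R15, giving A6, U, S4.
Round 4 fires R9, giving B4.
B4 first appears in round 4.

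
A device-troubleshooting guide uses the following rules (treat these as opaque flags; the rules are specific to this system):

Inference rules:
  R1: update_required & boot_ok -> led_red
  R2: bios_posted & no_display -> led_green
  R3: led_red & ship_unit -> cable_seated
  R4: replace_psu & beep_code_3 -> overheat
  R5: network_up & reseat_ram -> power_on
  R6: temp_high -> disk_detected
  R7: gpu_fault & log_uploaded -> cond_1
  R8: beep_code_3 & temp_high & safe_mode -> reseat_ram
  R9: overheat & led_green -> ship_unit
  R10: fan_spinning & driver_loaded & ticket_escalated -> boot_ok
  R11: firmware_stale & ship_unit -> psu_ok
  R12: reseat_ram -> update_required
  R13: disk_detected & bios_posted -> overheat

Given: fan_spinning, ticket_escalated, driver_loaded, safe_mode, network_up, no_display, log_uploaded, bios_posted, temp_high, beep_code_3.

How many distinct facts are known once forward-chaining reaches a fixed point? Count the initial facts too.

20

Round 1 fires R2, R6, R8, R10, giving led_green, disk_detected, reseat_ram, boot_ok.
Round 2 fires R5, R12, R13, giving power_on, update_required, overheat.
Round 3 fires R1, R9, giving led_red, ship_unit.
Round 4 fires R3, giving cable_seated.
Closure: {beep_code_3, bios_posted, boot_ok, cable_seated, disk_detected, driver_loaded, fan_spinning, led_green, led_red, log_uploaded, network_up, no_display, overheat, power_on, reseat_ram, safe_mode, ship_unit, temp_high, ticket_escalated, update_required} — 20 facts.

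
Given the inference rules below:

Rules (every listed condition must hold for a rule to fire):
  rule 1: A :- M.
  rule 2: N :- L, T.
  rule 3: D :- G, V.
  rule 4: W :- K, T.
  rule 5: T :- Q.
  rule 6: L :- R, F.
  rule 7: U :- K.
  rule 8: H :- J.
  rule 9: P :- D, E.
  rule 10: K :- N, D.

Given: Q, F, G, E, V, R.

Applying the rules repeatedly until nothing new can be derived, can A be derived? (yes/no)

no

Round 1: rule 3 [D :- G, V.]; rule 5 [T :- Q.]; rule 6 [L :- R, F.]. Adds D, T, L.
Round 2: rule 2 [N :- L, T.]; rule 9 [P :- D, E.]. Adds N, P.
Round 3: rule 10 [K :- N, D.]. Adds K.
Round 4: rule 4 [W :- K, T.]; rule 7 [U :- K.]. Adds W, U.
Fixed point reached. A is concluded only by rule 1; rule 1 needs M (never derived).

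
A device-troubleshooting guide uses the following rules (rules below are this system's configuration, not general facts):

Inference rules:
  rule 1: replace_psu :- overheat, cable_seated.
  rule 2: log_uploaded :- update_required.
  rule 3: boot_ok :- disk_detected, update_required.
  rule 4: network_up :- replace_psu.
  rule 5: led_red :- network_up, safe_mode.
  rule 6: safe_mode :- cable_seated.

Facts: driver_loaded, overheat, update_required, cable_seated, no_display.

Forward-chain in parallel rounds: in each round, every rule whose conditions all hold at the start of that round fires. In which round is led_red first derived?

Round 1 — rule 1, rule 2, rule 6, derive replace_psu, log_uploaded, safe_mode.
Round 2 — rule 4, derive network_up.
Round 3 — rule 5, derive led_red.
led_red first appears in round 3.

3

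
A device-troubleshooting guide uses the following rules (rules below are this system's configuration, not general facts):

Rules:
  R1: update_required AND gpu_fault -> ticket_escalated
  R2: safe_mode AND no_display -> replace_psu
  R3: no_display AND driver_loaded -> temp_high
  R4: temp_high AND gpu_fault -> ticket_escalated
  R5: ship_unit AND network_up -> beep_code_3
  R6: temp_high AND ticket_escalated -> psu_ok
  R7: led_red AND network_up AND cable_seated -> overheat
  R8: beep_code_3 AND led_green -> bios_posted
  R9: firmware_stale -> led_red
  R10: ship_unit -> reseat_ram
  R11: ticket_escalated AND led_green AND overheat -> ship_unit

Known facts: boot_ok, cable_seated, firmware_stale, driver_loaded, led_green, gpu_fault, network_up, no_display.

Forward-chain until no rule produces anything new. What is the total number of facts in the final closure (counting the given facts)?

17

[1] R3 [no_display AND driver_loaded -> temp_high]; R9 [firmware_stale -> led_red]. ⇒ new: temp_high, led_red.
[2] R4 [temp_high AND gpu_fault -> ticket_escalated]; R7 [led_red AND network_up AND cable_seated -> overheat]. ⇒ new: ticket_escalated, overheat.
[3] R6 [temp_high AND ticket_escalated -> psu_ok]; R11 [ticket_escalated AND led_green AND overheat -> ship_unit]. ⇒ new: psu_ok, ship_unit.
[4] R5 [ship_unit AND network_up -> beep_code_3]; R10 [ship_unit -> reseat_ram]. ⇒ new: beep_code_3, reseat_ram.
[5] R8 [beep_code_3 AND led_green -> bios_posted]. ⇒ new: bios_posted.
Closure: {beep_code_3, bios_posted, boot_ok, cable_seated, driver_loaded, firmware_stale, gpu_fault, led_green, led_red, network_up, no_display, overheat, psu_ok, reseat_ram, ship_unit, temp_high, ticket_escalated} — 17 facts.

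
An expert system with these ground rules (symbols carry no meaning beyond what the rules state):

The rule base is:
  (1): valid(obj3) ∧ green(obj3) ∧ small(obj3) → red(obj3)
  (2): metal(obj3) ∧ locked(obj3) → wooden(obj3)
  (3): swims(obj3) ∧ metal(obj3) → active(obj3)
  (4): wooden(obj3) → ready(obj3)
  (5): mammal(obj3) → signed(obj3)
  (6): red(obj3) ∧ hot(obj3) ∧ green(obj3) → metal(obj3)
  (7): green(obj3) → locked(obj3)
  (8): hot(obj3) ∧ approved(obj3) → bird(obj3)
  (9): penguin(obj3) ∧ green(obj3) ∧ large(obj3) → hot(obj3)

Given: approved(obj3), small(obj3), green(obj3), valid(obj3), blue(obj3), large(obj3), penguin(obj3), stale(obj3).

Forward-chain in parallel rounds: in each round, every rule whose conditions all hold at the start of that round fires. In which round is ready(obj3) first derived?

4

[1] (1) [valid(obj3) ∧ green(obj3) ∧ small(obj3) → red(obj3)]; (7) [green(obj3) → locked(obj3)]; (9) [penguin(obj3) ∧ green(obj3) ∧ large(obj3) → hot(obj3)]. ⇒ new: red(obj3), locked(obj3), hot(obj3).
[2] (6) [red(obj3) ∧ hot(obj3) ∧ green(obj3) → metal(obj3)]; (8) [hot(obj3) ∧ approved(obj3) → bird(obj3)]. ⇒ new: metal(obj3), bird(obj3).
[3] (2) [metal(obj3) ∧ locked(obj3) → wooden(obj3)]. ⇒ new: wooden(obj3).
[4] (4) [wooden(obj3) → ready(obj3)]. ⇒ new: ready(obj3).
ready(obj3) first appears in round 4.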